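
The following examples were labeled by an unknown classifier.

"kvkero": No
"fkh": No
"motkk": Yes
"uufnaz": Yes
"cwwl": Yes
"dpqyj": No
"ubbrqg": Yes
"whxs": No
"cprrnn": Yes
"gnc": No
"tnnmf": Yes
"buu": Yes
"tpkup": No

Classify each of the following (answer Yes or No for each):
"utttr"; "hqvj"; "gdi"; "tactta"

Yes, No, No, Yes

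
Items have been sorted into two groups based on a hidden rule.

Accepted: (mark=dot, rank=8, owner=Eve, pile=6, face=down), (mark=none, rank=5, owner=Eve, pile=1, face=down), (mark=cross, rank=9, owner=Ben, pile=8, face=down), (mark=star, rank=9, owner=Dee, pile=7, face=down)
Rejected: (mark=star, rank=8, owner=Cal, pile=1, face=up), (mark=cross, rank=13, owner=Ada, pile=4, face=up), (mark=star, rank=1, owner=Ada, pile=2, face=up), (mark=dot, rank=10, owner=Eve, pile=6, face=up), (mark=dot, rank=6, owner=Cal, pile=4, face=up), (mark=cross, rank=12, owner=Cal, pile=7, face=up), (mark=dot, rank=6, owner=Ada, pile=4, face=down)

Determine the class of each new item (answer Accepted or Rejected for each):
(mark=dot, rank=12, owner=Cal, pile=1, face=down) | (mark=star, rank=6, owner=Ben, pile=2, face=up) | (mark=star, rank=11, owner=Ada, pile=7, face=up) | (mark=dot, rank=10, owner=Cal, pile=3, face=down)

The common property of the 'Accepted' items is: face is down AND pile ≠ 4. No 'Rejected' item has it.
(mark=dot, rank=12, owner=Cal, pile=1, face=down): face is down, pile = 1 — matches, so Accepted. (mark=star, rank=6, owner=Ben, pile=2, face=up): face is up, pile = 2 — fails this test, so Rejected. (mark=star, rank=11, owner=Ada, pile=7, face=up): face is up, pile = 7 — fails this test, so Rejected. (mark=dot, rank=10, owner=Cal, pile=3, face=down): face is down, pile = 3 — matches, so Accepted.

Accepted, Rejected, Rejected, Accepted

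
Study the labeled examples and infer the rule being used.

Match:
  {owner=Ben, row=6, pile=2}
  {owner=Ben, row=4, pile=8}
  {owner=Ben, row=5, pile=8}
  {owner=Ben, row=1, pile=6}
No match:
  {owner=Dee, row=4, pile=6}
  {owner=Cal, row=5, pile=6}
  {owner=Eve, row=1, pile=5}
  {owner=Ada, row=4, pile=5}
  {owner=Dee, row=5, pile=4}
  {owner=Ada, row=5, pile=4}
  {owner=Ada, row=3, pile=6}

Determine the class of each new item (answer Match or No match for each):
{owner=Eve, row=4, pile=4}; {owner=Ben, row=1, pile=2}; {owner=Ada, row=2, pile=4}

No match, Match, No match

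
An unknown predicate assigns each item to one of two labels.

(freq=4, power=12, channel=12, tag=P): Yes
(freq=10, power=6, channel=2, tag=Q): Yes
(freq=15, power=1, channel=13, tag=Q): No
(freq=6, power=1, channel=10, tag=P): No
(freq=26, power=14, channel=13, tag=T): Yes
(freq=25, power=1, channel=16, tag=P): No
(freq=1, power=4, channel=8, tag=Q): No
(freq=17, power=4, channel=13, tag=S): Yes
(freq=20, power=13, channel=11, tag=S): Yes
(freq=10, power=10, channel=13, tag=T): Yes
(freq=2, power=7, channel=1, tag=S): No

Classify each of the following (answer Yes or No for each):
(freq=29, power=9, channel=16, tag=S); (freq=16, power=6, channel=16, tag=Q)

The classifier is using: freq ≥ 4 AND power ≥ 4.
Yes: (freq=29, power=9, channel=16, tag=S), since freq = 29, power = 9. Yes: (freq=16, power=6, channel=16, tag=Q), since freq = 16, power = 6.

Yes, Yes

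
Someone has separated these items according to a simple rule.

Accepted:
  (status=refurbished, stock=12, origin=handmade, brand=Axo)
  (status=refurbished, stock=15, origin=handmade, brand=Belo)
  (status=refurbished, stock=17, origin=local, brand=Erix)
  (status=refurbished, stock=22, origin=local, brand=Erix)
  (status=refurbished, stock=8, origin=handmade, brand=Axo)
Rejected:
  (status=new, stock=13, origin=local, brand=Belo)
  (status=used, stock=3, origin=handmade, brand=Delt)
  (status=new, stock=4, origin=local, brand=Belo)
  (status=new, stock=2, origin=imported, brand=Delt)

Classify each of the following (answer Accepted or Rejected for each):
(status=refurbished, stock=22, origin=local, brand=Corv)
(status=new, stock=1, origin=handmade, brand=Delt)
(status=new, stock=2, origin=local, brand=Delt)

Comparing the two groups points to one rule — status is refurbished.
Accepted: (status=refurbished, stock=22, origin=local, brand=Corv), since status is refurbished.
Rejected: (status=new, stock=1, origin=handmade, brand=Delt), since status is new.
Rejected: (status=new, stock=2, origin=local, brand=Delt), since status is new.

Accepted, Rejected, Rejected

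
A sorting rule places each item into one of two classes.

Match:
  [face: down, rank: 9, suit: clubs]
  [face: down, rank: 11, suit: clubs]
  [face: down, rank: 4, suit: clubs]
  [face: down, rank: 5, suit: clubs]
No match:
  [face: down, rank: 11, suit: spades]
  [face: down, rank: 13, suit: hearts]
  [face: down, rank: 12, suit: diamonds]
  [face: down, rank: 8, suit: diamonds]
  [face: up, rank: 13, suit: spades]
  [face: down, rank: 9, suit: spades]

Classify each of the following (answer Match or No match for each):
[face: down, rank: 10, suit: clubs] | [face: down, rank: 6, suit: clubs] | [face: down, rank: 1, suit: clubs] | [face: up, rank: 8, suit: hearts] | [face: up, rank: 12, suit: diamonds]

Match, Match, Match, No match, No match

Looking at the examples, the only property every 'Match' case has and every 'No match' case lacks is: suit is clubs.
[face: down, rank: 10, suit: clubs] — suit is clubs, hence Match. [face: down, rank: 6, suit: clubs] — suit is clubs, hence Match. [face: down, rank: 1, suit: clubs] — suit is clubs, hence Match. [face: up, rank: 8, suit: hearts] — suit is hearts, hence No match. [face: up, rank: 12, suit: diamonds] — suit is diamonds, hence No match.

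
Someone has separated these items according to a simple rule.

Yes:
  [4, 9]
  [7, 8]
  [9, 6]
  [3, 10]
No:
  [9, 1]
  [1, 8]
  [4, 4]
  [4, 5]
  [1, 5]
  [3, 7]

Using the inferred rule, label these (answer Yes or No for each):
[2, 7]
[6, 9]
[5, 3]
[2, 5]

No, Yes, No, No

Every 'Yes' example satisfies: sum ≥ 13. None of the 'No' examples do.
[2, 7] — 2+7 = 9, hence No. [6, 9] — 6+9 = 15, hence Yes. [5, 3] — 5+3 = 8, hence No. [2, 5] — 2+5 = 7, hence No.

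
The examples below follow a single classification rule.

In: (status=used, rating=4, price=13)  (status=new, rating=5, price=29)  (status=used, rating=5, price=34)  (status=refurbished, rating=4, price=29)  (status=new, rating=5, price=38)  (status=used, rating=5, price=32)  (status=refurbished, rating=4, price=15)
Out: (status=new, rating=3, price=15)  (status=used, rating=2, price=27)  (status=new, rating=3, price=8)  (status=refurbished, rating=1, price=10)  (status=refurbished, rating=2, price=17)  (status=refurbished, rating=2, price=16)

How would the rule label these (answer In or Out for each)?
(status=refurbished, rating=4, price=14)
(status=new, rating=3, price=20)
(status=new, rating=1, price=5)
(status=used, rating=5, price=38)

In, Out, Out, In

Rule: rating ≥ 4. This holds for each 'In' example and fails for each 'Out' one.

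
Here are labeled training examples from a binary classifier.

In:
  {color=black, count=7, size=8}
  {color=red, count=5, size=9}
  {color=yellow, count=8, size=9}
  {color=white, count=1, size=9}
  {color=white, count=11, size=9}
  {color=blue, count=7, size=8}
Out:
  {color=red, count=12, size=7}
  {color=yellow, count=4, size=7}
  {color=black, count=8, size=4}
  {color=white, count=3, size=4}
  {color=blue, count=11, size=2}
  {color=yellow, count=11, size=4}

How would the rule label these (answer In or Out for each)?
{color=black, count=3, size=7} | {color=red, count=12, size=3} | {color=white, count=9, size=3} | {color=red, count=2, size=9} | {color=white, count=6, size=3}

Out, Out, Out, In, Out

The distinguishing property — size ≥ 8 — holds for all the 'In' cases and none of the 'Out' cases.
{color=black, count=3, size=7}: Out (size = 7).
{color=red, count=12, size=3}: Out (size = 3).
{color=white, count=9, size=3}: Out (size = 3).
{color=red, count=2, size=9}: In (size = 9).
{color=white, count=6, size=3}: Out (size = 3).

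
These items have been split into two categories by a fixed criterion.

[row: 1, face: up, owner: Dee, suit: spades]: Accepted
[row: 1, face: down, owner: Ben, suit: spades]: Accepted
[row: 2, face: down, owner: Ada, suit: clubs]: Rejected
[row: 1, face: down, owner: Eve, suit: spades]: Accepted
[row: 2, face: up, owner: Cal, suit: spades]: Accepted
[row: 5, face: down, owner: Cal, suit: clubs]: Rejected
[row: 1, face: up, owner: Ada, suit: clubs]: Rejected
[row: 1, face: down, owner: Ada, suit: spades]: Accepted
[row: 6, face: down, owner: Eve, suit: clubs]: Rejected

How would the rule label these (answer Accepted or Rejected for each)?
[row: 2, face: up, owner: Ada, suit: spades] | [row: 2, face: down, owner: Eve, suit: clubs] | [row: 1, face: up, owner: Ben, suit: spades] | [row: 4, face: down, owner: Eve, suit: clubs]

Accepted, Rejected, Accepted, Rejected

The classifier is using: suit is spades.
[row: 2, face: up, owner: Ada, suit: spades]: Accepted (suit is spades).
[row: 2, face: down, owner: Eve, suit: clubs]: Rejected (suit is clubs).
[row: 1, face: up, owner: Ben, suit: spades]: Accepted (suit is spades).
[row: 4, face: down, owner: Eve, suit: clubs]: Rejected (suit is clubs).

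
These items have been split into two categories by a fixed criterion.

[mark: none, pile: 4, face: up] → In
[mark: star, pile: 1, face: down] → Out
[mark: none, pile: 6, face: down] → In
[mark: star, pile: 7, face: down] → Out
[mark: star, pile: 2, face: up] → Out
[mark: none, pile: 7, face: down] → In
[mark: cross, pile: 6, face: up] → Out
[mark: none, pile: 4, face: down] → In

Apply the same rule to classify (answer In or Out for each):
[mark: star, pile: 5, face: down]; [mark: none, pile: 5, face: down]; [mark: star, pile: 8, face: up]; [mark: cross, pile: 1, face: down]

The classifier is using: mark is none.
[mark: star, pile: 5, face: down]: Out (mark is star). [mark: none, pile: 5, face: down]: In (mark is none). [mark: star, pile: 8, face: up]: Out (mark is star). [mark: cross, pile: 1, face: down]: Out (mark is cross).

Out, In, Out, Out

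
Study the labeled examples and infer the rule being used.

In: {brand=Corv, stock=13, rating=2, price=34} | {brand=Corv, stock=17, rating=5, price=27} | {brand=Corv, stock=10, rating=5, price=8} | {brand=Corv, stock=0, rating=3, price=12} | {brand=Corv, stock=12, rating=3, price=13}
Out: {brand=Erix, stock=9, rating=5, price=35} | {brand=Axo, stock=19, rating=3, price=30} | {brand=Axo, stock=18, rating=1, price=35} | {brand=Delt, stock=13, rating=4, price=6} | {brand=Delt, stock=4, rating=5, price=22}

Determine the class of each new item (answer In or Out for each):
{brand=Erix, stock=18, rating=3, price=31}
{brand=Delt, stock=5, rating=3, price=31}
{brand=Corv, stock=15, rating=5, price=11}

Out, Out, In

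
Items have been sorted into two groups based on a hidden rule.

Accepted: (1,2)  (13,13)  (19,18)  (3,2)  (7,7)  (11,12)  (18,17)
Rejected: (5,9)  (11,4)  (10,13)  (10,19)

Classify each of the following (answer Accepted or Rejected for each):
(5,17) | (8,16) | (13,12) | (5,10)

Rejected, Rejected, Accepted, Rejected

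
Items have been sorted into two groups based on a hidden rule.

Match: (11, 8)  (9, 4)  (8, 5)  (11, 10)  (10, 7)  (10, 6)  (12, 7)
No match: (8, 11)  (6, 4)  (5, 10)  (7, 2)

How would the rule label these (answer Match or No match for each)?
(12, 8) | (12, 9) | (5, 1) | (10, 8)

One predicate separates the groups cleanly: first > second AND sum ≥ 13.

Match, Match, No match, Match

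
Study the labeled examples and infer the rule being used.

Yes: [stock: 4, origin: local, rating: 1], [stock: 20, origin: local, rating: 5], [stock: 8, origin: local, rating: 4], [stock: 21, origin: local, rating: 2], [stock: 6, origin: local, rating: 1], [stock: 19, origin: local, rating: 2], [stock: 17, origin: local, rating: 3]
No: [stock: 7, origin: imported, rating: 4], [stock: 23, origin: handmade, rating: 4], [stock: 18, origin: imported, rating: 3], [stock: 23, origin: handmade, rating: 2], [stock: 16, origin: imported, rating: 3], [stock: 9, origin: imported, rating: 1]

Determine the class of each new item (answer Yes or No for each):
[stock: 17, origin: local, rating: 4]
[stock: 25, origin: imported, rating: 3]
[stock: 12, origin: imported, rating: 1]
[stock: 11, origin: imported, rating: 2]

Yes, No, No, No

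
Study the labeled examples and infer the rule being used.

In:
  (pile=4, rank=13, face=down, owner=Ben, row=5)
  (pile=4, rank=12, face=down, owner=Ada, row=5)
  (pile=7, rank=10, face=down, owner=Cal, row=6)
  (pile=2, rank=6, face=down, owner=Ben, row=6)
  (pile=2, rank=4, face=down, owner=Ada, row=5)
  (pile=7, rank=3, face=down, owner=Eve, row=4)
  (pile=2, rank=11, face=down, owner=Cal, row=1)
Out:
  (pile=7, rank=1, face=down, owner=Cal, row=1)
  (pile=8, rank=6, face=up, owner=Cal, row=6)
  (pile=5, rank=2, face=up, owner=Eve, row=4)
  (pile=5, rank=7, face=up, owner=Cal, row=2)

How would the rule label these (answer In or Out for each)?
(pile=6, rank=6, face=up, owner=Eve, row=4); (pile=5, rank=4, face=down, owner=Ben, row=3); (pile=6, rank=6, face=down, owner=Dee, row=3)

Out, In, In

The distinguishing property — face is down AND rank ≥ 2 — holds for all the 'In' cases and none of the 'Out' cases.
(pile=6, rank=6, face=up, owner=Eve, row=4): face is up, rank = 6, fails this test → Out. (pile=5, rank=4, face=down, owner=Ben, row=3): face is down, rank = 4, meets the rule → In. (pile=6, rank=6, face=down, owner=Dee, row=3): face is down, rank = 6, meets the rule → In.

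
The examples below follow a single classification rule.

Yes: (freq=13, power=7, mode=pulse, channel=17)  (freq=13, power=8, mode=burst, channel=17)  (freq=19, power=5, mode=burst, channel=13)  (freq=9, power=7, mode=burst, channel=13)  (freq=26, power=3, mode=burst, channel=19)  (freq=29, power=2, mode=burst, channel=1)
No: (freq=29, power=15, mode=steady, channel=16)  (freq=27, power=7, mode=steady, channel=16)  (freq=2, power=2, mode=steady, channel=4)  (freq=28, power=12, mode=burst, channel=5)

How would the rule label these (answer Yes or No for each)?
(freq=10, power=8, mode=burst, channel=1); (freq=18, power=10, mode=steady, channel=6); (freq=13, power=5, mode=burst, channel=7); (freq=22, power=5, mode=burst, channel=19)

The simplest hypothesis consistent with all the labels is: channel is odd AND power ≤ 8.
Yes: (freq=10, power=8, mode=burst, channel=1), since channel = 1, power = 8.
No: (freq=18, power=10, mode=steady, channel=6), since channel = 6, power = 10.
Yes: (freq=13, power=5, mode=burst, channel=7), since channel = 7, power = 5.
Yes: (freq=22, power=5, mode=burst, channel=19), since channel = 19, power = 5.

Yes, No, Yes, Yes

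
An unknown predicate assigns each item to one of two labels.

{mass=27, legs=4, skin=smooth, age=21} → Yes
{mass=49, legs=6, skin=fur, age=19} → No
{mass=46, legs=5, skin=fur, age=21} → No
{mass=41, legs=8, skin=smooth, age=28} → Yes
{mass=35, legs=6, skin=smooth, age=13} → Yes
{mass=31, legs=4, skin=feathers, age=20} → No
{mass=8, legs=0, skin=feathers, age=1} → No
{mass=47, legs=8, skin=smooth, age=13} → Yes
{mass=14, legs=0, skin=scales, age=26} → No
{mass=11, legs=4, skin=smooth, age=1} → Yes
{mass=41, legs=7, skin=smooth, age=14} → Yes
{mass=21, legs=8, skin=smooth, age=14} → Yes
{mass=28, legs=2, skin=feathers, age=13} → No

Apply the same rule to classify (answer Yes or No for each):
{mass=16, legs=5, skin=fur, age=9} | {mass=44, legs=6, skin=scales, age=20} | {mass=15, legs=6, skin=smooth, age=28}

No, No, Yes

Every 'Yes' example satisfies: skin is smooth. None of the 'No' examples do.
{mass=16, legs=5, skin=fur, age=9}: skin is fur, fails the rule → No. {mass=44, legs=6, skin=scales, age=20}: skin is scales, fails the rule → No. {mass=15, legs=6, skin=smooth, age=28}: skin is smooth, matches → Yes.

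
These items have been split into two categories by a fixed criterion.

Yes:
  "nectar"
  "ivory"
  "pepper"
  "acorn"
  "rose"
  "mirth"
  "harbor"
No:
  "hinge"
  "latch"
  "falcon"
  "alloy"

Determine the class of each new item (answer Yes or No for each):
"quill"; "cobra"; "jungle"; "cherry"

No, Yes, No, Yes

The simplest hypothesis consistent with all the labels is: contains 'r'.
"quill": no 'r' — does not fit, so No.
"cobra": has 'r' — has this property, so Yes.
"jungle": no 'r' — does not fit, so No.
"cherry": has 'r' — has this property, so Yes.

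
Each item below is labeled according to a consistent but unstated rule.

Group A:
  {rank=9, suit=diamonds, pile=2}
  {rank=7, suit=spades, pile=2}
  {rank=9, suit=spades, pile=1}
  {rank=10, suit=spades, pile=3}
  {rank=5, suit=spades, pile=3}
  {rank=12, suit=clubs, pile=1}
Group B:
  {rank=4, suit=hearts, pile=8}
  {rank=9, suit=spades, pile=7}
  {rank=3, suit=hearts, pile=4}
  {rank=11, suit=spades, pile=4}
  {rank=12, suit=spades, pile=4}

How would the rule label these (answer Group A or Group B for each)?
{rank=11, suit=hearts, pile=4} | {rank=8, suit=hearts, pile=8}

Group B, Group B

All 'Group A' examples share one property — pile ≤ 3 — and every 'Group B' example lacks it.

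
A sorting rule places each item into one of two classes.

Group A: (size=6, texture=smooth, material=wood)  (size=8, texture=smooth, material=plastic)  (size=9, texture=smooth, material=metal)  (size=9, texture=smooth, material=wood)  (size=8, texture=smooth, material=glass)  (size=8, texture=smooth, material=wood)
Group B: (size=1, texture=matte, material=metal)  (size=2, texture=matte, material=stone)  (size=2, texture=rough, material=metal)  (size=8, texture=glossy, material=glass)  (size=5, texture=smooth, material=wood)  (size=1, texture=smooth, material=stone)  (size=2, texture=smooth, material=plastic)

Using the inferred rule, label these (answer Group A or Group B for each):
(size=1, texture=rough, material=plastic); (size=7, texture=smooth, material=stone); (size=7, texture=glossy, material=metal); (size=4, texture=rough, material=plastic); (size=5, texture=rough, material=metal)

Group B, Group A, Group B, Group B, Group B

The common property of the 'Group A' items is: texture is smooth AND size ≥ 6. No 'Group B' item has it.
(size=1, texture=rough, material=plastic): texture is rough, size = 1 — fails the rule, so Group B.
(size=7, texture=smooth, material=stone): texture is smooth, size = 7 — fits, so Group A.
(size=7, texture=glossy, material=metal): texture is glossy, size = 7 — fails the rule, so Group B.
(size=4, texture=rough, material=plastic): texture is rough, size = 4 — fails the rule, so Group B.
(size=5, texture=rough, material=metal): texture is rough, size = 5 — fails the rule, so Group B.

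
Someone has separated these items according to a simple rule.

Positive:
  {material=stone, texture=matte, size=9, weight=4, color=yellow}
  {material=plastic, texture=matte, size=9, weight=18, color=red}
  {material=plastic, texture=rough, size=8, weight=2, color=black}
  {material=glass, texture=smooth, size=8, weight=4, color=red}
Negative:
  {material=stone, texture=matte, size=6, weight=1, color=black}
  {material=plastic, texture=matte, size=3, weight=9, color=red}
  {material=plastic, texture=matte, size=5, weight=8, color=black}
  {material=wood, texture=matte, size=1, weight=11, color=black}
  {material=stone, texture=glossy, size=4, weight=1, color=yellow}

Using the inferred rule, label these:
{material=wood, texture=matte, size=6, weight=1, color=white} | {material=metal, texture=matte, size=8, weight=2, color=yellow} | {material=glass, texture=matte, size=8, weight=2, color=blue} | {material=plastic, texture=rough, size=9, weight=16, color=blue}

Negative, Positive, Positive, Positive

All 'Positive' examples share one property — size ≥ 8 — and every 'Negative' example lacks it.
Negative: {material=wood, texture=matte, size=6, weight=1, color=white}, since size = 6. Positive: {material=metal, texture=matte, size=8, weight=2, color=yellow}, since size = 8. Positive: {material=glass, texture=matte, size=8, weight=2, color=blue}, since size = 8. Positive: {material=plastic, texture=rough, size=9, weight=16, color=blue}, since size = 9.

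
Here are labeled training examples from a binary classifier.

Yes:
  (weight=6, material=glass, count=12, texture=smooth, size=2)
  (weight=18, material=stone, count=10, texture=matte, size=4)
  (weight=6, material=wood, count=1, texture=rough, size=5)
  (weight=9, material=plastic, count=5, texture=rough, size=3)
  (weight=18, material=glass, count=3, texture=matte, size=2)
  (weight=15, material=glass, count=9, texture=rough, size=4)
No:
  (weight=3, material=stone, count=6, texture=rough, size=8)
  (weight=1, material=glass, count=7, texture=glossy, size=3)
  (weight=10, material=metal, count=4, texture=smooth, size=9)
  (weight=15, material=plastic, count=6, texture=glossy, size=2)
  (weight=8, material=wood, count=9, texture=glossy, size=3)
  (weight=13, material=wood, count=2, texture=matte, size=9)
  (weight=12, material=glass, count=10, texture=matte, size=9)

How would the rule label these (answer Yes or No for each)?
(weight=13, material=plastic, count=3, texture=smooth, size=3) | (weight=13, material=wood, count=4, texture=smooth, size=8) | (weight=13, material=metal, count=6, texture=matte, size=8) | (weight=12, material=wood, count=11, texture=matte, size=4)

Yes, No, No, Yes

The common property of the 'Yes' items is: texture is not glossy AND size ≤ 5. No 'No' item has it.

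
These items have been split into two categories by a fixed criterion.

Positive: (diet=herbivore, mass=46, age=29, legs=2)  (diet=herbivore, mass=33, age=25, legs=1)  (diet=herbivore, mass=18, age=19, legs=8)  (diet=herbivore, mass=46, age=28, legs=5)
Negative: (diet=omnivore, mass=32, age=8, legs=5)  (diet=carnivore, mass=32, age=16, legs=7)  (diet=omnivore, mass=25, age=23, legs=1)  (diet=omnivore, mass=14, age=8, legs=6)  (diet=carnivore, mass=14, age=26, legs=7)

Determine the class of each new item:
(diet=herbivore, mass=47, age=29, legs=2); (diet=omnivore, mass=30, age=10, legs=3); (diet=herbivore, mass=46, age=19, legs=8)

Rule: diet is herbivore. This holds for each 'Positive' example and fails for each 'Negative' one.
(diet=herbivore, mass=47, age=29, legs=2): diet is herbivore — qualifies, so Positive.
(diet=omnivore, mass=30, age=10, legs=3): diet is omnivore — does not fit, so Negative.
(diet=herbivore, mass=46, age=19, legs=8): diet is herbivore — qualifies, so Positive.

Positive, Negative, Positive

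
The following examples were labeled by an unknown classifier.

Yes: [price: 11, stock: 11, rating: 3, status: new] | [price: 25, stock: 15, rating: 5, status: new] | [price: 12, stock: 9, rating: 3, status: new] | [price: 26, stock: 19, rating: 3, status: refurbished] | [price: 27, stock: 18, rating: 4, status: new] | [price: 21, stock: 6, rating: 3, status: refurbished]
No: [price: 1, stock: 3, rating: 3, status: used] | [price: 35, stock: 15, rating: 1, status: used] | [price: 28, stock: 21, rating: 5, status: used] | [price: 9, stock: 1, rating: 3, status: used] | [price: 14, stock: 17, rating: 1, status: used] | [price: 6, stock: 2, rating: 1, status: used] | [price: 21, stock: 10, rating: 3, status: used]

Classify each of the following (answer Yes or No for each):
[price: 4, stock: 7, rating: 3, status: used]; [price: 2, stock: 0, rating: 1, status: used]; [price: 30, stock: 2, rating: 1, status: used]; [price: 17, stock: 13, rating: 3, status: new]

Every 'Yes' example satisfies: status is not used. None of the 'No' examples do.
[price: 4, stock: 7, rating: 3, status: used]: status is used, does not fit → No.
[price: 2, stock: 0, rating: 1, status: used]: status is used, does not fit → No.
[price: 30, stock: 2, rating: 1, status: used]: status is used, does not fit → No.
[price: 17, stock: 13, rating: 3, status: new]: status is new, satisfies this → Yes.

No, No, No, Yes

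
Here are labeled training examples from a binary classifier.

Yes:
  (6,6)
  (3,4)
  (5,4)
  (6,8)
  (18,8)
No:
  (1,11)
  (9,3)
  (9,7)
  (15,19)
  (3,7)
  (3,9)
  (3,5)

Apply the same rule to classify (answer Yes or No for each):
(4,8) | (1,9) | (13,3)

Yes, No, No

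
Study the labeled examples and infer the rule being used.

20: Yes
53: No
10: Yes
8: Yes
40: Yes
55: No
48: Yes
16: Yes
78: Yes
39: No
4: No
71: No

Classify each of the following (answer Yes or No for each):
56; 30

The rule appears to be: even AND at least 8.
Yes: 56, since 56 is even, 56 ≥ 8. Yes: 30, since 30 is even, 30 ≥ 8.

Yes, Yes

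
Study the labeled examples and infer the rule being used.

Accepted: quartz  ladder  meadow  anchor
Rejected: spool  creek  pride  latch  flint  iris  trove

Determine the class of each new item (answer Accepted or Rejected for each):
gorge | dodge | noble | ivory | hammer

Rejected, Rejected, Rejected, Rejected, Accepted

The distinguishing property — length 6 — holds for all the 'Accepted' cases and none of the 'Rejected' cases.
gorge → length 5 → Rejected. dodge → length 5 → Rejected. noble → length 5 → Rejected. ivory → length 5 → Rejected. hammer → length 6 → Accepted.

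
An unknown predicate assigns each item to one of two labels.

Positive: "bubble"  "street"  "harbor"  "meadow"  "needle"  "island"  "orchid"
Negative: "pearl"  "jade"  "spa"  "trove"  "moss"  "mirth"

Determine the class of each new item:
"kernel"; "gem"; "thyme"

The simplest hypothesis consistent with all the labels is: length 6.
"kernel" → length 6 → Positive.
"gem" → length 3 → Negative.
"thyme" → length 5 → Negative.

Positive, Negative, Negative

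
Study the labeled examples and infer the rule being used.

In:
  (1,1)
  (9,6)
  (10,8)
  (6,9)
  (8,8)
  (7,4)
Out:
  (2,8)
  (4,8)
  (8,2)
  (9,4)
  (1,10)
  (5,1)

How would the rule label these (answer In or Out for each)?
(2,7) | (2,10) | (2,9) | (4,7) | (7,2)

Out, Out, Out, In, Out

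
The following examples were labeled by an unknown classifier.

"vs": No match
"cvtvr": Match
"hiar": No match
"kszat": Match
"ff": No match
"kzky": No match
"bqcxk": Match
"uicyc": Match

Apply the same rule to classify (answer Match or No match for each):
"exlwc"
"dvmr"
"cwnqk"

Match, No match, Match

Rule: odd length. This holds for each 'Match' example and fails for each 'No match' one.
"exlwc": length 5 — meets the rule, so Match.
"dvmr": length 4 — does not pass, so No match.
"cwnqk": length 5 — meets the rule, so Match.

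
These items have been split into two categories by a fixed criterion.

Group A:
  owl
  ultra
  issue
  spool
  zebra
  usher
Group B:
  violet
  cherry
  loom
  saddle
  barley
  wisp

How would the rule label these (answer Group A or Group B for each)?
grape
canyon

Rule: odd length. This holds for each 'Group A' example and fails for each 'Group B' one.
grape: length 5 — qualifies, so Group A. canyon: length 6 — fails this test, so Group B.

Group A, Group B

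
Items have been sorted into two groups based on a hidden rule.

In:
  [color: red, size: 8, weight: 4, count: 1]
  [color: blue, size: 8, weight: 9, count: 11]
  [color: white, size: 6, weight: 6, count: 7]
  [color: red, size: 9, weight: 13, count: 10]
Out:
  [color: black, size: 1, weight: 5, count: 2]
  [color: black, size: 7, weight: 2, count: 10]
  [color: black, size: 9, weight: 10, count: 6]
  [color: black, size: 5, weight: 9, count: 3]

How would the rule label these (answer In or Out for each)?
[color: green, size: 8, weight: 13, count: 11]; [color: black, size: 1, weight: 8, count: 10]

In, Out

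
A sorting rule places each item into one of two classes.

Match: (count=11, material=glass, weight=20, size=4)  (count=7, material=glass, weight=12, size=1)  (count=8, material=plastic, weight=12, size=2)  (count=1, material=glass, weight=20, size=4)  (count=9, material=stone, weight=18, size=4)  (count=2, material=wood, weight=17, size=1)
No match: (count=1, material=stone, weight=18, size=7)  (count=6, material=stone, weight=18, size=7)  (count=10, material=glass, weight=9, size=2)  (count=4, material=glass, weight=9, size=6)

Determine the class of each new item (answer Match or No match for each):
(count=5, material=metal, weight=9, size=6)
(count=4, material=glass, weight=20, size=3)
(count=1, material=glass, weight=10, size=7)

No match, Match, No match

Every 'Match' example satisfies: weight ≥ 12 AND size ≤ 4. None of the 'No match' examples do.
(count=5, material=metal, weight=9, size=6) → weight = 9, size = 6 → No match.
(count=4, material=glass, weight=20, size=3) → weight = 20, size = 3 → Match.
(count=1, material=glass, weight=10, size=7) → weight = 10, size = 7 → No match.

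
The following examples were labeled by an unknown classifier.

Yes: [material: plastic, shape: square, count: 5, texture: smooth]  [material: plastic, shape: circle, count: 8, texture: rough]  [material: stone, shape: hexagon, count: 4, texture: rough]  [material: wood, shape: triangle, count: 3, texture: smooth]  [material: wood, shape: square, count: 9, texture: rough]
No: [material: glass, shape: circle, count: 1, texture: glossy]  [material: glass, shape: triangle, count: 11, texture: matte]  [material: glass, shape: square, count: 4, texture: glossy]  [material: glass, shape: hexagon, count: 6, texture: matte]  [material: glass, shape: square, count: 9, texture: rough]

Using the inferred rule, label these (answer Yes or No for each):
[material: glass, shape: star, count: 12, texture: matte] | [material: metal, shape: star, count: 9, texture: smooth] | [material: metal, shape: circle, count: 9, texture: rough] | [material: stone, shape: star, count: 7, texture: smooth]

No, Yes, Yes, Yes

Rule: material is not glass. This holds for each 'Yes' example and fails for each 'No' one.
[material: glass, shape: star, count: 12, texture: matte] → material is glass → No. [material: metal, shape: star, count: 9, texture: smooth] → material is metal → Yes. [material: metal, shape: circle, count: 9, texture: rough] → material is metal → Yes. [material: stone, shape: star, count: 7, texture: smooth] → material is stone → Yes.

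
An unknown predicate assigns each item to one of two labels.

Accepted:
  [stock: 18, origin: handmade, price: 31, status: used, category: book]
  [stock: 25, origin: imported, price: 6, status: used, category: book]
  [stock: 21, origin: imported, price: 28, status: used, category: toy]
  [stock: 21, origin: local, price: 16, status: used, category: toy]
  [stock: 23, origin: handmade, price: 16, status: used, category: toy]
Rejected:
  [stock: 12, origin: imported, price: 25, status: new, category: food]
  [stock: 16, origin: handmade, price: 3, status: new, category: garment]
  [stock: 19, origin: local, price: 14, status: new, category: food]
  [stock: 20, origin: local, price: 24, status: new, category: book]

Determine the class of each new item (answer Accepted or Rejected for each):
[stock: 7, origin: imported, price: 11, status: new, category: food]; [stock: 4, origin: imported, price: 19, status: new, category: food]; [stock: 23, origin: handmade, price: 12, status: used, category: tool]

The simplest hypothesis consistent with all the labels is: status is used.
[stock: 7, origin: imported, price: 11, status: new, category: food] → status is new → Rejected. [stock: 4, origin: imported, price: 19, status: new, category: food] → status is new → Rejected. [stock: 23, origin: handmade, price: 12, status: used, category: tool] → status is used → Accepted.

Rejected, Rejected, Accepted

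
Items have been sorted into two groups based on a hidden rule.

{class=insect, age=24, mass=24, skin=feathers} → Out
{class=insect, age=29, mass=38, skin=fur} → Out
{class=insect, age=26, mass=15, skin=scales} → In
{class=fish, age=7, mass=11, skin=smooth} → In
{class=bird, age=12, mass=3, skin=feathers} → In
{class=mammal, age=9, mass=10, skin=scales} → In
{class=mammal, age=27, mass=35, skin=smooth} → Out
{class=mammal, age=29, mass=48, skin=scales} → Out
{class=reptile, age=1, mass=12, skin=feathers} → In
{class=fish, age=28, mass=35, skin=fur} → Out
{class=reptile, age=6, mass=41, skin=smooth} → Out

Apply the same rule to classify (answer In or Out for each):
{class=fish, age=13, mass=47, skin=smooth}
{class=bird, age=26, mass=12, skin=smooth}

Out, In

Rule: mass ≤ 15. This holds for each 'In' example and fails for each 'Out' one.
{class=fish, age=13, mass=47, skin=smooth}: mass = 47 — does not pass, so Out.
{class=bird, age=26, mass=12, skin=smooth}: mass = 12 — fits, so In.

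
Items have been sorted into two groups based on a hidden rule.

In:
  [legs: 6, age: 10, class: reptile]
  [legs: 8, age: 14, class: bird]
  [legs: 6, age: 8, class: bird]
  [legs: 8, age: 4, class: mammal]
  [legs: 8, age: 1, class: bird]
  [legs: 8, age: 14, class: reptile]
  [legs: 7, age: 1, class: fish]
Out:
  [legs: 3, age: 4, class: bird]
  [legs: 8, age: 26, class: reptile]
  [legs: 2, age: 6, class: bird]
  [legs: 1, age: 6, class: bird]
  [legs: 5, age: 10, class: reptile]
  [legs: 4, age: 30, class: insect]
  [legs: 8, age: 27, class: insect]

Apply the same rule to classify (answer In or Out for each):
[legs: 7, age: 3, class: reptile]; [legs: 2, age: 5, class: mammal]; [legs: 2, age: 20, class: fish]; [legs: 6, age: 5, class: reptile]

In, Out, Out, In

The classifier is using: age ≤ 14 AND legs ≥ 6.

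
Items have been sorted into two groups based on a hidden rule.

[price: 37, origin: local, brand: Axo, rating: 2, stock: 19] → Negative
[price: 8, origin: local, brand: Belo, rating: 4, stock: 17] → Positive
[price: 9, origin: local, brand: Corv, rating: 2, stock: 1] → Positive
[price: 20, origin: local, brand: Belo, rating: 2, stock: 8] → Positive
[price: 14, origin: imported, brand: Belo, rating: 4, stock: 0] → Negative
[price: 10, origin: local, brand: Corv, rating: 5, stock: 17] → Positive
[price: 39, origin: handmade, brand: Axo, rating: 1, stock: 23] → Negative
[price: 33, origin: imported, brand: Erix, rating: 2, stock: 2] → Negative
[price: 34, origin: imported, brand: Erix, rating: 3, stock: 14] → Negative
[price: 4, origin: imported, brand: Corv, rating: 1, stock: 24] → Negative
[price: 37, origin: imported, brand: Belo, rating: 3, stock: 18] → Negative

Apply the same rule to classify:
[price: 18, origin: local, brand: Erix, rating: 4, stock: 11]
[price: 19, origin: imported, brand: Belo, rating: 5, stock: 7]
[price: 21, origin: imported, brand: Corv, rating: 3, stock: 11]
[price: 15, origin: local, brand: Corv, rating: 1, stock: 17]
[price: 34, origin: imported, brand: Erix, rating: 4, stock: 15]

Rule: origin is local AND price ≤ 20. This holds for each 'Positive' example and fails for each 'Negative' one.
[price: 18, origin: local, brand: Erix, rating: 4, stock: 11]: Positive (origin is local, price = 18).
[price: 19, origin: imported, brand: Belo, rating: 5, stock: 7]: Negative (origin is imported, price = 19).
[price: 21, origin: imported, brand: Corv, rating: 3, stock: 11]: Negative (origin is imported, price = 21).
[price: 15, origin: local, brand: Corv, rating: 1, stock: 17]: Positive (origin is local, price = 15).
[price: 34, origin: imported, brand: Erix, rating: 4, stock: 15]: Negative (origin is imported, price = 34).

Positive, Negative, Negative, Positive, Negative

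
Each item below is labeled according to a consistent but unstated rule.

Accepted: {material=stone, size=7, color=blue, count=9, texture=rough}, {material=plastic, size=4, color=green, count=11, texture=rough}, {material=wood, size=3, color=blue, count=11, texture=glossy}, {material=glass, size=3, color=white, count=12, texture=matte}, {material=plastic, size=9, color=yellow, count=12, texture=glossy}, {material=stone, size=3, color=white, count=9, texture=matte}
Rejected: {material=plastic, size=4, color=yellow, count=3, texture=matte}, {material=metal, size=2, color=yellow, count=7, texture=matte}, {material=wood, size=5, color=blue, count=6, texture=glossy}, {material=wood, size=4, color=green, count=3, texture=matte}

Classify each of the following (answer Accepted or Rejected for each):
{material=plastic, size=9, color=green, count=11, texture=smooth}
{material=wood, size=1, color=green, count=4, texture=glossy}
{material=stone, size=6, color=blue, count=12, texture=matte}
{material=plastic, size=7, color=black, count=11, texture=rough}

The distinguishing property — count ≥ 9 — holds for all the 'Accepted' cases and none of the 'Rejected' cases.
{material=plastic, size=9, color=green, count=11, texture=smooth} — count = 11, hence Accepted. {material=wood, size=1, color=green, count=4, texture=glossy} — count = 4, hence Rejected. {material=stone, size=6, color=blue, count=12, texture=matte} — count = 12, hence Accepted. {material=plastic, size=7, color=black, count=11, texture=rough} — count = 11, hence Accepted.

Accepted, Rejected, Accepted, Accepted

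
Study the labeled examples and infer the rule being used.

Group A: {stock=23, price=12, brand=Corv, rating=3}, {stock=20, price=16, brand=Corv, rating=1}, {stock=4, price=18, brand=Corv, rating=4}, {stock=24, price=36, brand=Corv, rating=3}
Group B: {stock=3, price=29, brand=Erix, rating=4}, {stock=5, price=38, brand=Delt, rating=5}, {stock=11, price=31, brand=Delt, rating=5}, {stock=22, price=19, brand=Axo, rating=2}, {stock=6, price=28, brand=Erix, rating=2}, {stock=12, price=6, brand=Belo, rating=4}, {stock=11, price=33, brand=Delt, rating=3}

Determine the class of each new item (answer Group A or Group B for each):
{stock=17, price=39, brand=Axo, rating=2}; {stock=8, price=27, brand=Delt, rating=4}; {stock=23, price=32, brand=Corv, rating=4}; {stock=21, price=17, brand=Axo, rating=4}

Group B, Group B, Group A, Group B

The distinguishing property — brand is Corv — holds for all the 'Group A' cases and none of the 'Group B' cases.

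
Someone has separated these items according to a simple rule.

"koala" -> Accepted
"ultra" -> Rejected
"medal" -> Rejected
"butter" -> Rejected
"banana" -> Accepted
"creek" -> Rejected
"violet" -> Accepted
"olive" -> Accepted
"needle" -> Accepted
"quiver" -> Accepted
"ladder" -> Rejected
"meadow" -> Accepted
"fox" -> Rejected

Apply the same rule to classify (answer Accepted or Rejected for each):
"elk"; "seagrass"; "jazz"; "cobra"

The simplest hypothesis consistent with all the labels is: has ≥ 3 vowels.

Rejected, Accepted, Rejected, Rejected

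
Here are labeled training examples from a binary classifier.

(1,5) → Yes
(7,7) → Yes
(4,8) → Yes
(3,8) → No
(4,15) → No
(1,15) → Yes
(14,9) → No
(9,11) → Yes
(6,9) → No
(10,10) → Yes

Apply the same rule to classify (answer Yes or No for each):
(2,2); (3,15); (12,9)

The distinguishing property — sum is even — holds for all the 'Yes' cases and none of the 'No' cases.
Yes: (2,2), since 2+2 = 4.
Yes: (3,15), since 3+15 = 18.
No: (12,9), since 12+9 = 21.

Yes, Yes, No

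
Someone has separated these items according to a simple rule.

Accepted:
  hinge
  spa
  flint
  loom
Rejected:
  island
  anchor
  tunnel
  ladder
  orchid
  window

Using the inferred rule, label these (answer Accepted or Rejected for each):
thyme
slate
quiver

Accepted, Accepted, Rejected

The distinguishing property — length ≤ 5 — holds for all the 'Accepted' cases and none of the 'Rejected' cases.
thyme: Accepted (length 5). slate: Accepted (length 5). quiver: Rejected (length 6).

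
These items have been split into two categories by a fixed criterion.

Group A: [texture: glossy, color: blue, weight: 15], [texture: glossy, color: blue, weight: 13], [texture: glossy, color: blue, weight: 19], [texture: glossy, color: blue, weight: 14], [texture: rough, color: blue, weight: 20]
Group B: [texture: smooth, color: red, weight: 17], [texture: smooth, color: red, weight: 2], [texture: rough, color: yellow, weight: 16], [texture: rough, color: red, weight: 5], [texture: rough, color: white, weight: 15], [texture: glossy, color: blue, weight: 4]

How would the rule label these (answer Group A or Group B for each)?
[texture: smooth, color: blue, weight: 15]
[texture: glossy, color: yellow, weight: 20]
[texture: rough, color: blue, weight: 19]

Group A, Group B, Group A

One predicate separates the groups cleanly: color is blue AND weight ≥ 5.
[texture: smooth, color: blue, weight: 15]: Group A (color is blue, weight = 15).
[texture: glossy, color: yellow, weight: 20]: Group B (color is yellow, weight = 20).
[texture: rough, color: blue, weight: 19]: Group A (color is blue, weight = 19).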